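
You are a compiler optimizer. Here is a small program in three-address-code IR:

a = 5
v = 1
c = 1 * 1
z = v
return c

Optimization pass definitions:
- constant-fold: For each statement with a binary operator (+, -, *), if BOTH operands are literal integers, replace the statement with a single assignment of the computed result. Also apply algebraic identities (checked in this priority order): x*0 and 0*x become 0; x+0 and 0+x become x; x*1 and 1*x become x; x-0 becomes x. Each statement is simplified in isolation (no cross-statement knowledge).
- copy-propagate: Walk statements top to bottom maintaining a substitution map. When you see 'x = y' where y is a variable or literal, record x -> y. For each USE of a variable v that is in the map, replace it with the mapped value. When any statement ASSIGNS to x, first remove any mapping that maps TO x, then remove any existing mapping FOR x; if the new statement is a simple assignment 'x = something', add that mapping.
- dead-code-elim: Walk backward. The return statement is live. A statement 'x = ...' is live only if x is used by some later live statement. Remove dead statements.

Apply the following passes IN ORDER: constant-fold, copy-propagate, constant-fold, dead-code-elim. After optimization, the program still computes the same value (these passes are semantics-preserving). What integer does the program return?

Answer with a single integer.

Answer: 1

Derivation:
Initial IR:
  a = 5
  v = 1
  c = 1 * 1
  z = v
  return c
After constant-fold (5 stmts):
  a = 5
  v = 1
  c = 1
  z = v
  return c
After copy-propagate (5 stmts):
  a = 5
  v = 1
  c = 1
  z = 1
  return 1
After constant-fold (5 stmts):
  a = 5
  v = 1
  c = 1
  z = 1
  return 1
After dead-code-elim (1 stmts):
  return 1
Evaluate:
  a = 5  =>  a = 5
  v = 1  =>  v = 1
  c = 1 * 1  =>  c = 1
  z = v  =>  z = 1
  return c = 1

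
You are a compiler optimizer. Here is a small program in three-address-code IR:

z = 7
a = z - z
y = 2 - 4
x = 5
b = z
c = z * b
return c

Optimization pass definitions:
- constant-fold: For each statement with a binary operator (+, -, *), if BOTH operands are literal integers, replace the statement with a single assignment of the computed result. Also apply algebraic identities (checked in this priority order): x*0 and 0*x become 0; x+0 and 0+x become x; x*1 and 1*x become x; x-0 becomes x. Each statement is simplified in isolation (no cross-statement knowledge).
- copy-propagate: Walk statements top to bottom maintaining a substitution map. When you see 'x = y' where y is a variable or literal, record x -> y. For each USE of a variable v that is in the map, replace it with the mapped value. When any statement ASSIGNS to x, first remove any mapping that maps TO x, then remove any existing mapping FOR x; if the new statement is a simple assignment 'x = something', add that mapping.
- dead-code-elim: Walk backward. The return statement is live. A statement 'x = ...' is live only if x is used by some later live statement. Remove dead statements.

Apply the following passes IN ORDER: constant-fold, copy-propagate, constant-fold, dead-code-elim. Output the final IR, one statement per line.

Initial IR:
  z = 7
  a = z - z
  y = 2 - 4
  x = 5
  b = z
  c = z * b
  return c
After constant-fold (7 stmts):
  z = 7
  a = z - z
  y = -2
  x = 5
  b = z
  c = z * b
  return c
After copy-propagate (7 stmts):
  z = 7
  a = 7 - 7
  y = -2
  x = 5
  b = 7
  c = 7 * 7
  return c
After constant-fold (7 stmts):
  z = 7
  a = 0
  y = -2
  x = 5
  b = 7
  c = 49
  return c
After dead-code-elim (2 stmts):
  c = 49
  return c

Answer: c = 49
return c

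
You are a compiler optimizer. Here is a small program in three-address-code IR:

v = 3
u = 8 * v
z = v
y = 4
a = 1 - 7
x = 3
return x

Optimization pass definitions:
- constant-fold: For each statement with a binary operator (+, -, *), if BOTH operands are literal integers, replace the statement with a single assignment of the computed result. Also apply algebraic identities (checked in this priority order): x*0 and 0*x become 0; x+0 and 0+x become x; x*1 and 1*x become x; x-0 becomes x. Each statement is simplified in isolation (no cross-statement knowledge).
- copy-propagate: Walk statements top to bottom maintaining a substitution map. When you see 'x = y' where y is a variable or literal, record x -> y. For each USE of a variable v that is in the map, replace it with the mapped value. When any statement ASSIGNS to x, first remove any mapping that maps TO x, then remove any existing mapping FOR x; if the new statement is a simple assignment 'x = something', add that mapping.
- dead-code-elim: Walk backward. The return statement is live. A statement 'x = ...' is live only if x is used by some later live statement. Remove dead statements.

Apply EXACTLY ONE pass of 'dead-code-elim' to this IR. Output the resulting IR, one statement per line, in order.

Applying dead-code-elim statement-by-statement:
  [7] return x  -> KEEP (return); live=['x']
  [6] x = 3  -> KEEP; live=[]
  [5] a = 1 - 7  -> DEAD (a not live)
  [4] y = 4  -> DEAD (y not live)
  [3] z = v  -> DEAD (z not live)
  [2] u = 8 * v  -> DEAD (u not live)
  [1] v = 3  -> DEAD (v not live)
Result (2 stmts):
  x = 3
  return x

Answer: x = 3
return x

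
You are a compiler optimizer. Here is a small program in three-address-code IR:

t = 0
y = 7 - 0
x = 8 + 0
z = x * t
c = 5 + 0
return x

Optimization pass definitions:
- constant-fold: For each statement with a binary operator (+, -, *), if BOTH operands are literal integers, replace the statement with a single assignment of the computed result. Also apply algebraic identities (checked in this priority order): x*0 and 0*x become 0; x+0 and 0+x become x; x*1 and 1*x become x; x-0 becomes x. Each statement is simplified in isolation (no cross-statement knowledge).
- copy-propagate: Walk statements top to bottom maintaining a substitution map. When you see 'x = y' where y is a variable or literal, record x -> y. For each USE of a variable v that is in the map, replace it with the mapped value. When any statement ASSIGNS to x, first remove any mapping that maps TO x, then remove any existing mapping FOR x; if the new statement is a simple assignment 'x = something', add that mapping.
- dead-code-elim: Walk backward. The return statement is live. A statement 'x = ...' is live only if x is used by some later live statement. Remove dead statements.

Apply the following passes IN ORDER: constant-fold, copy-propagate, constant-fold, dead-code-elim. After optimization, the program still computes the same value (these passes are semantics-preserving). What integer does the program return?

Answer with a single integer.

Answer: 8

Derivation:
Initial IR:
  t = 0
  y = 7 - 0
  x = 8 + 0
  z = x * t
  c = 5 + 0
  return x
After constant-fold (6 stmts):
  t = 0
  y = 7
  x = 8
  z = x * t
  c = 5
  return x
After copy-propagate (6 stmts):
  t = 0
  y = 7
  x = 8
  z = 8 * 0
  c = 5
  return 8
After constant-fold (6 stmts):
  t = 0
  y = 7
  x = 8
  z = 0
  c = 5
  return 8
After dead-code-elim (1 stmts):
  return 8
Evaluate:
  t = 0  =>  t = 0
  y = 7 - 0  =>  y = 7
  x = 8 + 0  =>  x = 8
  z = x * t  =>  z = 0
  c = 5 + 0  =>  c = 5
  return x = 8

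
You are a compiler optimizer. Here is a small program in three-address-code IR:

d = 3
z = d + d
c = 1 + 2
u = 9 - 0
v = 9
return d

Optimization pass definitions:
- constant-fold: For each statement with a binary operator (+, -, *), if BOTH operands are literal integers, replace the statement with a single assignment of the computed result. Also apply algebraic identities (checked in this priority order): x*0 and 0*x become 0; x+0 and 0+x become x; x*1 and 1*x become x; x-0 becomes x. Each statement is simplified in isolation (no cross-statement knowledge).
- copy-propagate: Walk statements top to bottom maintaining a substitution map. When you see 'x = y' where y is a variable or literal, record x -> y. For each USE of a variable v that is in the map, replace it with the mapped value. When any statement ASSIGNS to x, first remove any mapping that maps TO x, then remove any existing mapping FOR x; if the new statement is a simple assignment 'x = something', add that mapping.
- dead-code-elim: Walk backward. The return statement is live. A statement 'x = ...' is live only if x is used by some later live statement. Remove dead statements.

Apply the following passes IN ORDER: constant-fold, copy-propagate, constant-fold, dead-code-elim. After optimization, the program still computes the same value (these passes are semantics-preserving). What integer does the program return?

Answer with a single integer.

Answer: 3

Derivation:
Initial IR:
  d = 3
  z = d + d
  c = 1 + 2
  u = 9 - 0
  v = 9
  return d
After constant-fold (6 stmts):
  d = 3
  z = d + d
  c = 3
  u = 9
  v = 9
  return d
After copy-propagate (6 stmts):
  d = 3
  z = 3 + 3
  c = 3
  u = 9
  v = 9
  return 3
After constant-fold (6 stmts):
  d = 3
  z = 6
  c = 3
  u = 9
  v = 9
  return 3
After dead-code-elim (1 stmts):
  return 3
Evaluate:
  d = 3  =>  d = 3
  z = d + d  =>  z = 6
  c = 1 + 2  =>  c = 3
  u = 9 - 0  =>  u = 9
  v = 9  =>  v = 9
  return d = 3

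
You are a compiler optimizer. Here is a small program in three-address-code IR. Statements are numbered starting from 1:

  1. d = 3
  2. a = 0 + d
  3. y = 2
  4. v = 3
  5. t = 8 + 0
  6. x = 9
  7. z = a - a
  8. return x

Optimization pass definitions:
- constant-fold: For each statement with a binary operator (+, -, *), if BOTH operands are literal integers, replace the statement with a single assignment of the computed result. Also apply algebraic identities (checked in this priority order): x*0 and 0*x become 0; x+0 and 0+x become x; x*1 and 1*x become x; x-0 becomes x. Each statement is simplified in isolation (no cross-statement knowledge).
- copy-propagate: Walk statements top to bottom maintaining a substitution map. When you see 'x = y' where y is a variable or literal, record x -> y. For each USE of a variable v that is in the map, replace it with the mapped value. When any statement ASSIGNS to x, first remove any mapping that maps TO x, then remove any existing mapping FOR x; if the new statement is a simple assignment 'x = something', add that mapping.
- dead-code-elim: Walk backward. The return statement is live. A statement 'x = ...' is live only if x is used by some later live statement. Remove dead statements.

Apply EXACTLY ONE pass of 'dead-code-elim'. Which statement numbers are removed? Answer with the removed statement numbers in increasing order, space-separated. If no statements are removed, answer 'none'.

Answer: 1 2 3 4 5 7

Derivation:
Backward liveness scan:
Stmt 1 'd = 3': DEAD (d not in live set [])
Stmt 2 'a = 0 + d': DEAD (a not in live set [])
Stmt 3 'y = 2': DEAD (y not in live set [])
Stmt 4 'v = 3': DEAD (v not in live set [])
Stmt 5 't = 8 + 0': DEAD (t not in live set [])
Stmt 6 'x = 9': KEEP (x is live); live-in = []
Stmt 7 'z = a - a': DEAD (z not in live set ['x'])
Stmt 8 'return x': KEEP (return); live-in = ['x']
Removed statement numbers: [1, 2, 3, 4, 5, 7]
Surviving IR:
  x = 9
  return x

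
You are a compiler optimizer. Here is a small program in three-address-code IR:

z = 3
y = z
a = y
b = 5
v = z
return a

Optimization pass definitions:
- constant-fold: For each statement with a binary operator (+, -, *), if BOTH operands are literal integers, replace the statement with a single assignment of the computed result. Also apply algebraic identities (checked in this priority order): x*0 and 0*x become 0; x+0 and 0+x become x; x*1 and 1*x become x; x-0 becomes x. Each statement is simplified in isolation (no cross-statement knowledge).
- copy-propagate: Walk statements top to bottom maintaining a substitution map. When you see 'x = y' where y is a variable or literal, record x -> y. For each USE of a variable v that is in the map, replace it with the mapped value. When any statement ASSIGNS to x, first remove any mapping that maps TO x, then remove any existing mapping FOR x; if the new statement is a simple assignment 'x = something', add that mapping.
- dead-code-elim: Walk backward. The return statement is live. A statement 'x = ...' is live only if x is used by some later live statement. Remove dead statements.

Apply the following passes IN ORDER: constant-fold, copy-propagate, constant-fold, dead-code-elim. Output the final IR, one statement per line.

Answer: return 3

Derivation:
Initial IR:
  z = 3
  y = z
  a = y
  b = 5
  v = z
  return a
After constant-fold (6 stmts):
  z = 3
  y = z
  a = y
  b = 5
  v = z
  return a
After copy-propagate (6 stmts):
  z = 3
  y = 3
  a = 3
  b = 5
  v = 3
  return 3
After constant-fold (6 stmts):
  z = 3
  y = 3
  a = 3
  b = 5
  v = 3
  return 3
After dead-code-elim (1 stmts):
  return 3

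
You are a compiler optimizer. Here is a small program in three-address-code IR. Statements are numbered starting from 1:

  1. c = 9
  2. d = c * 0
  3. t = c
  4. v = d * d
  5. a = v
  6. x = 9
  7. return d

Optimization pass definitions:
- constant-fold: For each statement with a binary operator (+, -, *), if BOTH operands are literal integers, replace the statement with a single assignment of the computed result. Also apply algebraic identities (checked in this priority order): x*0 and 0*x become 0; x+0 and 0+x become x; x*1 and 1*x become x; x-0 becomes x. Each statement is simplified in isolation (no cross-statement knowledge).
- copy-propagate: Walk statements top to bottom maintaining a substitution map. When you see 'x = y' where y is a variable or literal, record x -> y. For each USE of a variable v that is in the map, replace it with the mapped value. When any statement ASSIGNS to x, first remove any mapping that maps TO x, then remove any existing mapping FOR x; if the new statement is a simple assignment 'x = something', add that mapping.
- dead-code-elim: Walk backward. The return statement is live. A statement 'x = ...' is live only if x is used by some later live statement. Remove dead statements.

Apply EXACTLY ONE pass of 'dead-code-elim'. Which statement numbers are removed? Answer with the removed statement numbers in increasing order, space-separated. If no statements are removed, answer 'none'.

Answer: 3 4 5 6

Derivation:
Backward liveness scan:
Stmt 1 'c = 9': KEEP (c is live); live-in = []
Stmt 2 'd = c * 0': KEEP (d is live); live-in = ['c']
Stmt 3 't = c': DEAD (t not in live set ['d'])
Stmt 4 'v = d * d': DEAD (v not in live set ['d'])
Stmt 5 'a = v': DEAD (a not in live set ['d'])
Stmt 6 'x = 9': DEAD (x not in live set ['d'])
Stmt 7 'return d': KEEP (return); live-in = ['d']
Removed statement numbers: [3, 4, 5, 6]
Surviving IR:
  c = 9
  d = c * 0
  return d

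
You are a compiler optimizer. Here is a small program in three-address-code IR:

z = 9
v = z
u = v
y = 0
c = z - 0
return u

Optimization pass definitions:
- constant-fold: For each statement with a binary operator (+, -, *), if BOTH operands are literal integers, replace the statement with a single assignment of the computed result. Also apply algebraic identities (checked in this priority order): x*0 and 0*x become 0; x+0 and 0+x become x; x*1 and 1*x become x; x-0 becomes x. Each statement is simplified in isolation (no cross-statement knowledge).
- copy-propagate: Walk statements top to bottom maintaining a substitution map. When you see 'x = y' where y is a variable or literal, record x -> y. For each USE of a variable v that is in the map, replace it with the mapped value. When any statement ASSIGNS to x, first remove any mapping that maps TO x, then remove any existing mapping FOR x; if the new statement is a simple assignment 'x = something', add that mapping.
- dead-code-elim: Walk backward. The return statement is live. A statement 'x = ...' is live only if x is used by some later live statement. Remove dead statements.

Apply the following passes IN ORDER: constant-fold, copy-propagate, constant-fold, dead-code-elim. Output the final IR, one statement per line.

Initial IR:
  z = 9
  v = z
  u = v
  y = 0
  c = z - 0
  return u
After constant-fold (6 stmts):
  z = 9
  v = z
  u = v
  y = 0
  c = z
  return u
After copy-propagate (6 stmts):
  z = 9
  v = 9
  u = 9
  y = 0
  c = 9
  return 9
After constant-fold (6 stmts):
  z = 9
  v = 9
  u = 9
  y = 0
  c = 9
  return 9
After dead-code-elim (1 stmts):
  return 9

Answer: return 9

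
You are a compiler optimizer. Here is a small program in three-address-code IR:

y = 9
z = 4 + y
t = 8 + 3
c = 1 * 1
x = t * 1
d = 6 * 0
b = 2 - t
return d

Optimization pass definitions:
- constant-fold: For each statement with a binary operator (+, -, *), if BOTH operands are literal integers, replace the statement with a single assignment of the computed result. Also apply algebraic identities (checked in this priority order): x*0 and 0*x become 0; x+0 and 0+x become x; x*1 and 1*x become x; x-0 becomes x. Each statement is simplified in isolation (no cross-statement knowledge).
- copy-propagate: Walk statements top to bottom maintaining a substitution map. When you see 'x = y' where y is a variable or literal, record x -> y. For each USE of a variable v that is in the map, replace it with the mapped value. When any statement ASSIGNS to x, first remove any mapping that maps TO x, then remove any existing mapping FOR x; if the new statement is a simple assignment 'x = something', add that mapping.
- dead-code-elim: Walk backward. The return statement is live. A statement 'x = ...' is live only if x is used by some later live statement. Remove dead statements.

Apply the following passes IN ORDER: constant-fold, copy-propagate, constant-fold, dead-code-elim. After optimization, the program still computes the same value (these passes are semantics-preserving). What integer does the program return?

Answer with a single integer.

Answer: 0

Derivation:
Initial IR:
  y = 9
  z = 4 + y
  t = 8 + 3
  c = 1 * 1
  x = t * 1
  d = 6 * 0
  b = 2 - t
  return d
After constant-fold (8 stmts):
  y = 9
  z = 4 + y
  t = 11
  c = 1
  x = t
  d = 0
  b = 2 - t
  return d
After copy-propagate (8 stmts):
  y = 9
  z = 4 + 9
  t = 11
  c = 1
  x = 11
  d = 0
  b = 2 - 11
  return 0
After constant-fold (8 stmts):
  y = 9
  z = 13
  t = 11
  c = 1
  x = 11
  d = 0
  b = -9
  return 0
After dead-code-elim (1 stmts):
  return 0
Evaluate:
  y = 9  =>  y = 9
  z = 4 + y  =>  z = 13
  t = 8 + 3  =>  t = 11
  c = 1 * 1  =>  c = 1
  x = t * 1  =>  x = 11
  d = 6 * 0  =>  d = 0
  b = 2 - t  =>  b = -9
  return d = 0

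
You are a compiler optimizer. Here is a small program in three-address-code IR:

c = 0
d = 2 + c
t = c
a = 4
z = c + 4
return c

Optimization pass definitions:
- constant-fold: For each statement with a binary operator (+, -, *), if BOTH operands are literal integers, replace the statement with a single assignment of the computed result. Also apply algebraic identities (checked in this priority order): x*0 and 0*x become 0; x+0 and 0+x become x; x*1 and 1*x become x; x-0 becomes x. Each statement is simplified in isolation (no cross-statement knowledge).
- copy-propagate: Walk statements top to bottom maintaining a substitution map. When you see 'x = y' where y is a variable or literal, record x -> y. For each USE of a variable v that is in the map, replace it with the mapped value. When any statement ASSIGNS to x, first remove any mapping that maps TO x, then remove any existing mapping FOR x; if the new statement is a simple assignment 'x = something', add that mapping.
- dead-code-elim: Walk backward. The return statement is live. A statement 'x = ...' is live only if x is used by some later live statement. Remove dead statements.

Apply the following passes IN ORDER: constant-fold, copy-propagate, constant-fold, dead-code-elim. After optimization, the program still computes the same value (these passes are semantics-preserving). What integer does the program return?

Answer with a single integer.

Answer: 0

Derivation:
Initial IR:
  c = 0
  d = 2 + c
  t = c
  a = 4
  z = c + 4
  return c
After constant-fold (6 stmts):
  c = 0
  d = 2 + c
  t = c
  a = 4
  z = c + 4
  return c
After copy-propagate (6 stmts):
  c = 0
  d = 2 + 0
  t = 0
  a = 4
  z = 0 + 4
  return 0
After constant-fold (6 stmts):
  c = 0
  d = 2
  t = 0
  a = 4
  z = 4
  return 0
After dead-code-elim (1 stmts):
  return 0
Evaluate:
  c = 0  =>  c = 0
  d = 2 + c  =>  d = 2
  t = c  =>  t = 0
  a = 4  =>  a = 4
  z = c + 4  =>  z = 4
  return c = 0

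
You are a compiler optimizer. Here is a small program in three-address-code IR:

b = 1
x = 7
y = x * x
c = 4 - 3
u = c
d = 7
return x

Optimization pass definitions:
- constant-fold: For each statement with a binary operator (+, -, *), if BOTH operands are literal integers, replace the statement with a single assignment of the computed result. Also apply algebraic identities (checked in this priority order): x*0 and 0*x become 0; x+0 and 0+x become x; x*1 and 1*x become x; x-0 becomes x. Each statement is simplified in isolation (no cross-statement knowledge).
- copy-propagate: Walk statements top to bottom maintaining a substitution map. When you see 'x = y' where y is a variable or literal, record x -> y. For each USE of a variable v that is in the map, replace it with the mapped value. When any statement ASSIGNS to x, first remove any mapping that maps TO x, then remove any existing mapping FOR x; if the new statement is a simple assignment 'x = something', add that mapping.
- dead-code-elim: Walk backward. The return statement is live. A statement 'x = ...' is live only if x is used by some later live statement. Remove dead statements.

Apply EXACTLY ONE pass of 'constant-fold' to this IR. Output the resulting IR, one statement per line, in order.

Applying constant-fold statement-by-statement:
  [1] b = 1  (unchanged)
  [2] x = 7  (unchanged)
  [3] y = x * x  (unchanged)
  [4] c = 4 - 3  -> c = 1
  [5] u = c  (unchanged)
  [6] d = 7  (unchanged)
  [7] return x  (unchanged)
Result (7 stmts):
  b = 1
  x = 7
  y = x * x
  c = 1
  u = c
  d = 7
  return x

Answer: b = 1
x = 7
y = x * x
c = 1
u = c
d = 7
return x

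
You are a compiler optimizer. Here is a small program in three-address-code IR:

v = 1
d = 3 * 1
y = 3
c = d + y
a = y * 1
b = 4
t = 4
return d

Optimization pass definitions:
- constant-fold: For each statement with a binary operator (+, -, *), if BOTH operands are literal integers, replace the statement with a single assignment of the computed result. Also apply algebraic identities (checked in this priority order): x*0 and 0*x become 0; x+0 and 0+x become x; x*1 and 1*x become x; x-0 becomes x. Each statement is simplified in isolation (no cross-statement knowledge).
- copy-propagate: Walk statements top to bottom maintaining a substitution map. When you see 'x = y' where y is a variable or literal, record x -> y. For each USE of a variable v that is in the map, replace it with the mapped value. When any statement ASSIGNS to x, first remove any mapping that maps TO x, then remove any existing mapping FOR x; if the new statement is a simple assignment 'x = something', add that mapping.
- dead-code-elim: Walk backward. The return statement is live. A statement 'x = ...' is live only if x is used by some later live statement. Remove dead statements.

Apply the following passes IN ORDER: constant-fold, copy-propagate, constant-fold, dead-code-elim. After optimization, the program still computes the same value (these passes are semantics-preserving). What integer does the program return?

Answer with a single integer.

Initial IR:
  v = 1
  d = 3 * 1
  y = 3
  c = d + y
  a = y * 1
  b = 4
  t = 4
  return d
After constant-fold (8 stmts):
  v = 1
  d = 3
  y = 3
  c = d + y
  a = y
  b = 4
  t = 4
  return d
After copy-propagate (8 stmts):
  v = 1
  d = 3
  y = 3
  c = 3 + 3
  a = 3
  b = 4
  t = 4
  return 3
After constant-fold (8 stmts):
  v = 1
  d = 3
  y = 3
  c = 6
  a = 3
  b = 4
  t = 4
  return 3
After dead-code-elim (1 stmts):
  return 3
Evaluate:
  v = 1  =>  v = 1
  d = 3 * 1  =>  d = 3
  y = 3  =>  y = 3
  c = d + y  =>  c = 6
  a = y * 1  =>  a = 3
  b = 4  =>  b = 4
  t = 4  =>  t = 4
  return d = 3

Answer: 3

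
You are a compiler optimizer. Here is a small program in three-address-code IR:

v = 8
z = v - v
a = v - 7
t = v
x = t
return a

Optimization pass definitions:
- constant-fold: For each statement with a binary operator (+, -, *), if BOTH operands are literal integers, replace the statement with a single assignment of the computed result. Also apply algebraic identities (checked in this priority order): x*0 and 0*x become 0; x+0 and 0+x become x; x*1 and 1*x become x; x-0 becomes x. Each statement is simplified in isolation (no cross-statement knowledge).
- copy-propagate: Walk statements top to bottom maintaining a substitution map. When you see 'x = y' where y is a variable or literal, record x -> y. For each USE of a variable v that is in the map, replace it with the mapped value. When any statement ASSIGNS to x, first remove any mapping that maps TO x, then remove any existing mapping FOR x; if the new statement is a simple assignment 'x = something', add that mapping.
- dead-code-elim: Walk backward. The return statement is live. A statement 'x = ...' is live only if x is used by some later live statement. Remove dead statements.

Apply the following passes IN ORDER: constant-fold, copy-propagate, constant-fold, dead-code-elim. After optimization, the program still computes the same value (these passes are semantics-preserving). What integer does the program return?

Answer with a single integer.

Initial IR:
  v = 8
  z = v - v
  a = v - 7
  t = v
  x = t
  return a
After constant-fold (6 stmts):
  v = 8
  z = v - v
  a = v - 7
  t = v
  x = t
  return a
After copy-propagate (6 stmts):
  v = 8
  z = 8 - 8
  a = 8 - 7
  t = 8
  x = 8
  return a
After constant-fold (6 stmts):
  v = 8
  z = 0
  a = 1
  t = 8
  x = 8
  return a
After dead-code-elim (2 stmts):
  a = 1
  return a
Evaluate:
  v = 8  =>  v = 8
  z = v - v  =>  z = 0
  a = v - 7  =>  a = 1
  t = v  =>  t = 8
  x = t  =>  x = 8
  return a = 1

Answer: 1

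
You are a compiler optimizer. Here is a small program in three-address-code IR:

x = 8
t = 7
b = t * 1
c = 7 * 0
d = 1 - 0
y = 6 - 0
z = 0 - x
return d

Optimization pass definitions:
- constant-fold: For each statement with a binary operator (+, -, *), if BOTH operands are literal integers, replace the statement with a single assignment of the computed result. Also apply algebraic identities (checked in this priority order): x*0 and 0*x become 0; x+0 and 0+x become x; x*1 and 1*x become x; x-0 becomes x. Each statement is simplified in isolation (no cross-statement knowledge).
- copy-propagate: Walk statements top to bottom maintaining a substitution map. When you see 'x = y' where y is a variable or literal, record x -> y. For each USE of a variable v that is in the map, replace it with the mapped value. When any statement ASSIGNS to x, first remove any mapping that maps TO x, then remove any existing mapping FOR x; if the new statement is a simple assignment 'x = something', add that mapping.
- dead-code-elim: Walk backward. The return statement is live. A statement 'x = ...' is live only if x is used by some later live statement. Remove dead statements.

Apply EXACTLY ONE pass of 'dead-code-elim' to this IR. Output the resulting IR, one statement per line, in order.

Applying dead-code-elim statement-by-statement:
  [8] return d  -> KEEP (return); live=['d']
  [7] z = 0 - x  -> DEAD (z not live)
  [6] y = 6 - 0  -> DEAD (y not live)
  [5] d = 1 - 0  -> KEEP; live=[]
  [4] c = 7 * 0  -> DEAD (c not live)
  [3] b = t * 1  -> DEAD (b not live)
  [2] t = 7  -> DEAD (t not live)
  [1] x = 8  -> DEAD (x not live)
Result (2 stmts):
  d = 1 - 0
  return d

Answer: d = 1 - 0
return d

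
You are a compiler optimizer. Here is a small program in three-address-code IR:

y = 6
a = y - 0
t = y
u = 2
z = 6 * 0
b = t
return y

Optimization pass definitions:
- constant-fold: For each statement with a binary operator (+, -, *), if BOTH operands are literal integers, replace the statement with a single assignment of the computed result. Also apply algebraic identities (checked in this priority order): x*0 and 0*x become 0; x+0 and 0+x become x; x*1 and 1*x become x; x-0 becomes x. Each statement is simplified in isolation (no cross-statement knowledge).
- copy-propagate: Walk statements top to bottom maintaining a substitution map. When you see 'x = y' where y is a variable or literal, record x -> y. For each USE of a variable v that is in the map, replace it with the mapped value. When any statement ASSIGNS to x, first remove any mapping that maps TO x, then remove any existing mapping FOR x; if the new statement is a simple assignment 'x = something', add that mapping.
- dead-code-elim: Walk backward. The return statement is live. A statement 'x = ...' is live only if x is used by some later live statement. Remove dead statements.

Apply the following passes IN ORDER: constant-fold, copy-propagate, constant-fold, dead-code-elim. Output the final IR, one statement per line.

Initial IR:
  y = 6
  a = y - 0
  t = y
  u = 2
  z = 6 * 0
  b = t
  return y
After constant-fold (7 stmts):
  y = 6
  a = y
  t = y
  u = 2
  z = 0
  b = t
  return y
After copy-propagate (7 stmts):
  y = 6
  a = 6
  t = 6
  u = 2
  z = 0
  b = 6
  return 6
After constant-fold (7 stmts):
  y = 6
  a = 6
  t = 6
  u = 2
  z = 0
  b = 6
  return 6
After dead-code-elim (1 stmts):
  return 6

Answer: return 6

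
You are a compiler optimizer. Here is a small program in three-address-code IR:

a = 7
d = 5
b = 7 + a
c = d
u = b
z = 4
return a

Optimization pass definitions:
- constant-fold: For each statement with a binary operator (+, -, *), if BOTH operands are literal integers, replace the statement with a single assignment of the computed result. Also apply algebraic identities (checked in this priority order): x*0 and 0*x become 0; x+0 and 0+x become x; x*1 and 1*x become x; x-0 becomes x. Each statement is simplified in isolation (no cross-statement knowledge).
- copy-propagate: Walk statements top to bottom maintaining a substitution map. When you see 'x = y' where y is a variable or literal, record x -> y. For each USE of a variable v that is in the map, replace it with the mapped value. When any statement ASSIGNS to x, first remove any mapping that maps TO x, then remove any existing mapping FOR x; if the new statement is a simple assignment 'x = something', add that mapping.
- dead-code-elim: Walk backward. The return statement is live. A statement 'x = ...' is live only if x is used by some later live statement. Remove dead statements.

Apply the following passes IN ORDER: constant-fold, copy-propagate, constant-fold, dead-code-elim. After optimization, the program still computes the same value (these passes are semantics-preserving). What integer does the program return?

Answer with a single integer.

Answer: 7

Derivation:
Initial IR:
  a = 7
  d = 5
  b = 7 + a
  c = d
  u = b
  z = 4
  return a
After constant-fold (7 stmts):
  a = 7
  d = 5
  b = 7 + a
  c = d
  u = b
  z = 4
  return a
After copy-propagate (7 stmts):
  a = 7
  d = 5
  b = 7 + 7
  c = 5
  u = b
  z = 4
  return 7
After constant-fold (7 stmts):
  a = 7
  d = 5
  b = 14
  c = 5
  u = b
  z = 4
  return 7
After dead-code-elim (1 stmts):
  return 7
Evaluate:
  a = 7  =>  a = 7
  d = 5  =>  d = 5
  b = 7 + a  =>  b = 14
  c = d  =>  c = 5
  u = b  =>  u = 14
  z = 4  =>  z = 4
  return a = 7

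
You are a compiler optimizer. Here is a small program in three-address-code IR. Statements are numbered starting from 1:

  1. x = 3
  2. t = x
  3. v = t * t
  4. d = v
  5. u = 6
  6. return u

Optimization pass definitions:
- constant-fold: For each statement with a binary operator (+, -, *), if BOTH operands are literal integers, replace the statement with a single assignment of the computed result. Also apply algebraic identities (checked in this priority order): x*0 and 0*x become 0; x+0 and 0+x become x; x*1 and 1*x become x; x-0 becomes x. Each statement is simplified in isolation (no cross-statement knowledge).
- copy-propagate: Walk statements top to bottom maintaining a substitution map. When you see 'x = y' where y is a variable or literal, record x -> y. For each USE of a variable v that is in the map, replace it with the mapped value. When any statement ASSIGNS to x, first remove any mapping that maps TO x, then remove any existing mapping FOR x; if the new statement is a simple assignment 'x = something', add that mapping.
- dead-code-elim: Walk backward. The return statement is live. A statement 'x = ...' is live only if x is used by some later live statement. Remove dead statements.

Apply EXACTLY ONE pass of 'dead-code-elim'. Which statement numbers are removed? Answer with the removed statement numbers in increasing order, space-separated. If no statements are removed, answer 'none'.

Answer: 1 2 3 4

Derivation:
Backward liveness scan:
Stmt 1 'x = 3': DEAD (x not in live set [])
Stmt 2 't = x': DEAD (t not in live set [])
Stmt 3 'v = t * t': DEAD (v not in live set [])
Stmt 4 'd = v': DEAD (d not in live set [])
Stmt 5 'u = 6': KEEP (u is live); live-in = []
Stmt 6 'return u': KEEP (return); live-in = ['u']
Removed statement numbers: [1, 2, 3, 4]
Surviving IR:
  u = 6
  return u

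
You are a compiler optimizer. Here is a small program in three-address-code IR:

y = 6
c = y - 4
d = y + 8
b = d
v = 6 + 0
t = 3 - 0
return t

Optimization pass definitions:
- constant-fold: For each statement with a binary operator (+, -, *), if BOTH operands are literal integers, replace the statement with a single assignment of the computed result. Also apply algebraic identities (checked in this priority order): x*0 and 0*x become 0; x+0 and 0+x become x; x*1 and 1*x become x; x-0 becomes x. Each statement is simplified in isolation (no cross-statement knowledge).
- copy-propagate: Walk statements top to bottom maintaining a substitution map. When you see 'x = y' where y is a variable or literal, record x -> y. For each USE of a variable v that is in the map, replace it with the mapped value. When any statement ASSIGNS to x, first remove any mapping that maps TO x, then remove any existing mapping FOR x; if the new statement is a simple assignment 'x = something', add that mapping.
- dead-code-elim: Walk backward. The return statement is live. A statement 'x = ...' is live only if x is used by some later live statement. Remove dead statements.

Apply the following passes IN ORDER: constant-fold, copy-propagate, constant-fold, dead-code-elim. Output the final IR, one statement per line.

Initial IR:
  y = 6
  c = y - 4
  d = y + 8
  b = d
  v = 6 + 0
  t = 3 - 0
  return t
After constant-fold (7 stmts):
  y = 6
  c = y - 4
  d = y + 8
  b = d
  v = 6
  t = 3
  return t
After copy-propagate (7 stmts):
  y = 6
  c = 6 - 4
  d = 6 + 8
  b = d
  v = 6
  t = 3
  return 3
After constant-fold (7 stmts):
  y = 6
  c = 2
  d = 14
  b = d
  v = 6
  t = 3
  return 3
After dead-code-elim (1 stmts):
  return 3

Answer: return 3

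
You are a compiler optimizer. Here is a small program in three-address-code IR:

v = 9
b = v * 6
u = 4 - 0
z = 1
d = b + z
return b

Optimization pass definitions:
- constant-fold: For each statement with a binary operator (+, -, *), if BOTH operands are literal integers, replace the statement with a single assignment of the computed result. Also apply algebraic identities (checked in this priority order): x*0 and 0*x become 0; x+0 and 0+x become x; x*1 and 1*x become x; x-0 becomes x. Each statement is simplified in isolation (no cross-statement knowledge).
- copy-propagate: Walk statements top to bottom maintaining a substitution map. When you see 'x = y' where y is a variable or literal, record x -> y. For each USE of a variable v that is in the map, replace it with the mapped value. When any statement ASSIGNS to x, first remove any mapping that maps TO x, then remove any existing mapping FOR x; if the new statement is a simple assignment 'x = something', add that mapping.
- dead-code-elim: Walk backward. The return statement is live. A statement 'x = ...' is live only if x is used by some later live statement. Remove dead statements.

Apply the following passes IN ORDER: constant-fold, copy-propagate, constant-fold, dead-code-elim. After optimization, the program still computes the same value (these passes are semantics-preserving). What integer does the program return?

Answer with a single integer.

Answer: 54

Derivation:
Initial IR:
  v = 9
  b = v * 6
  u = 4 - 0
  z = 1
  d = b + z
  return b
After constant-fold (6 stmts):
  v = 9
  b = v * 6
  u = 4
  z = 1
  d = b + z
  return b
After copy-propagate (6 stmts):
  v = 9
  b = 9 * 6
  u = 4
  z = 1
  d = b + 1
  return b
After constant-fold (6 stmts):
  v = 9
  b = 54
  u = 4
  z = 1
  d = b + 1
  return b
After dead-code-elim (2 stmts):
  b = 54
  return b
Evaluate:
  v = 9  =>  v = 9
  b = v * 6  =>  b = 54
  u = 4 - 0  =>  u = 4
  z = 1  =>  z = 1
  d = b + z  =>  d = 55
  return b = 54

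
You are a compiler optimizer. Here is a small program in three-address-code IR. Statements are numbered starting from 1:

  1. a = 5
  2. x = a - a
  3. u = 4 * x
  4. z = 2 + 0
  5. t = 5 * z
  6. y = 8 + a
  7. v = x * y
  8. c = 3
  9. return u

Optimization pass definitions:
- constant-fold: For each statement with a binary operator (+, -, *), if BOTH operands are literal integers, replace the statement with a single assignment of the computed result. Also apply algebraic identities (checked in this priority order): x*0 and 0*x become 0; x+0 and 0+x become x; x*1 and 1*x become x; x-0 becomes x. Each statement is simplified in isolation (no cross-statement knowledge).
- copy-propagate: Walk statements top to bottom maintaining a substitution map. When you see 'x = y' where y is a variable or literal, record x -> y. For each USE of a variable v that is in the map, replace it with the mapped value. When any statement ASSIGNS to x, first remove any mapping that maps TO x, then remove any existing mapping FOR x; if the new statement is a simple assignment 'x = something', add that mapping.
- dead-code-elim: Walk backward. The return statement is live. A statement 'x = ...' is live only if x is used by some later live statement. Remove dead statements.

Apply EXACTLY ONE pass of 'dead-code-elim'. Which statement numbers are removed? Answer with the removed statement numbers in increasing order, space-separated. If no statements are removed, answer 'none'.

Answer: 4 5 6 7 8

Derivation:
Backward liveness scan:
Stmt 1 'a = 5': KEEP (a is live); live-in = []
Stmt 2 'x = a - a': KEEP (x is live); live-in = ['a']
Stmt 3 'u = 4 * x': KEEP (u is live); live-in = ['x']
Stmt 4 'z = 2 + 0': DEAD (z not in live set ['u'])
Stmt 5 't = 5 * z': DEAD (t not in live set ['u'])
Stmt 6 'y = 8 + a': DEAD (y not in live set ['u'])
Stmt 7 'v = x * y': DEAD (v not in live set ['u'])
Stmt 8 'c = 3': DEAD (c not in live set ['u'])
Stmt 9 'return u': KEEP (return); live-in = ['u']
Removed statement numbers: [4, 5, 6, 7, 8]
Surviving IR:
  a = 5
  x = a - a
  u = 4 * x
  return u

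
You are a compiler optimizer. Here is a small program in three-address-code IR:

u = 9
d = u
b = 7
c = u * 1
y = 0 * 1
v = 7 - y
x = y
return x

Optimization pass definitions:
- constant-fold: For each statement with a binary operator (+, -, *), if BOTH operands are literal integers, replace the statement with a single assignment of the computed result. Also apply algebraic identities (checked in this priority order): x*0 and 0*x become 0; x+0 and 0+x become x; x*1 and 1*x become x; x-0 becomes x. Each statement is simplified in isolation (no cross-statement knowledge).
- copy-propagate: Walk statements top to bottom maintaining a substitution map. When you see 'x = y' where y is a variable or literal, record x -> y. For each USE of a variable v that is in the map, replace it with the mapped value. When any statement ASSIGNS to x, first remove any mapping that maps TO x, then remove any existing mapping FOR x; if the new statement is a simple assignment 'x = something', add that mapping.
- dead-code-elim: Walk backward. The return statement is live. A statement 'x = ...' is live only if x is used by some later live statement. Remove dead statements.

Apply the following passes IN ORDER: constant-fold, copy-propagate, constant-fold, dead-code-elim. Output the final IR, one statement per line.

Initial IR:
  u = 9
  d = u
  b = 7
  c = u * 1
  y = 0 * 1
  v = 7 - y
  x = y
  return x
After constant-fold (8 stmts):
  u = 9
  d = u
  b = 7
  c = u
  y = 0
  v = 7 - y
  x = y
  return x
After copy-propagate (8 stmts):
  u = 9
  d = 9
  b = 7
  c = 9
  y = 0
  v = 7 - 0
  x = 0
  return 0
After constant-fold (8 stmts):
  u = 9
  d = 9
  b = 7
  c = 9
  y = 0
  v = 7
  x = 0
  return 0
After dead-code-elim (1 stmts):
  return 0

Answer: return 0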